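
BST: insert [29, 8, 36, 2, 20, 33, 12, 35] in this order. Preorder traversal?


Root = 29; build tree by BST insertion.
Preorder traversal: [29, 8, 2, 20, 12, 36, 33, 35]


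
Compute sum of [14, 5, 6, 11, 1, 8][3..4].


Prefix sums: [0, 14, 19, 25, 36, 37, 45]
Sum[3..4] = prefix[5] - prefix[3] = 37 - 25 = 12


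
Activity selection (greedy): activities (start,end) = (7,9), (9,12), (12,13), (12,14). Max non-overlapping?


Greedy: pick earliest-ending, then skip overlaps.
Selected (3 activities): [(7, 9), (9, 12), (12, 13)]


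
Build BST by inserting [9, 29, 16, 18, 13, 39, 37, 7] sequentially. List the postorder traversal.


Root = 9; build tree by BST insertion.
Postorder traversal: [7, 13, 18, 16, 37, 39, 29, 9]


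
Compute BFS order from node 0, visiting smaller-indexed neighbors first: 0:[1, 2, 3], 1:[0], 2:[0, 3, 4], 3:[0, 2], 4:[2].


BFS queue: start with [0]
Visit order: [0, 1, 2, 3, 4]


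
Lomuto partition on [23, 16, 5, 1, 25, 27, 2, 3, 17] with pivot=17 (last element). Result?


Elements <= 17 go left of pivot.
Result: [16, 5, 1, 2, 3, 17, 23, 25, 27], pivot at index 5


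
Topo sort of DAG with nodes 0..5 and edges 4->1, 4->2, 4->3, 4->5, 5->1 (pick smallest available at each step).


Kahn's algorithm, process smallest node first
Order: [0, 4, 2, 3, 5, 1]


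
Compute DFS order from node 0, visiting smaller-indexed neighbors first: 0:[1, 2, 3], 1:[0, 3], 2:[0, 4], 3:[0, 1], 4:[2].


DFS stack-based: start with [0]
Visit order: [0, 1, 3, 2, 4]


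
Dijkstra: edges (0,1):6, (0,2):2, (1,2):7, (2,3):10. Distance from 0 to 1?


Dijkstra from 0:
Distances: {0: 0, 1: 6, 2: 2, 3: 12}
Shortest distance to 1 = 6, path = [0, 1]


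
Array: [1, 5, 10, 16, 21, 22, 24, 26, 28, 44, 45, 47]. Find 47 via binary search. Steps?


Search for 47:
[0,11] mid=5 arr[5]=22
[6,11] mid=8 arr[8]=28
[9,11] mid=10 arr[10]=45
[11,11] mid=11 arr[11]=47
Total: 4 comparisons


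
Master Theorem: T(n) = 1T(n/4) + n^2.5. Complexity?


a=1, b=4, c=2.5. log_4(1)=0 < c=2.5. Case 3: O(n^c) = O(n^2.500)
Complexity: O(n^2.500)


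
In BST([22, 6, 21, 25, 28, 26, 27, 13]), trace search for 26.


BST root = 22
Search for 26: compare at each node
Path: [22, 25, 28, 26]


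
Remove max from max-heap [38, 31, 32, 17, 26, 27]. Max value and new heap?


Max = 38
Replace root with last, heapify down
Resulting heap: [32, 31, 27, 17, 26]


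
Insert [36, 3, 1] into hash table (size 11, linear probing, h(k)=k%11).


Insertions: 36->slot 3; 3->slot 4; 1->slot 1
Table: [None, 1, None, 36, 3, None, None, None, None, None, None]


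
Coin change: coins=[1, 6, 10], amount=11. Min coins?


dp[0]=0; dp[i]=1+min(dp[i-c] for c in coins)
...dp[6]=1, dp[7]=2, dp[8]=3, dp[9]=4, dp[10]=1, dp[11]=2
Minimum coins for 11 = 2


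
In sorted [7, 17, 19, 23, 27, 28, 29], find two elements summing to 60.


Two pointers: lo=0, hi=6
No pair sums to 60


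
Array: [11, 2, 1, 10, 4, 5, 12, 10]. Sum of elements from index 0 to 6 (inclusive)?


Prefix sums: [0, 11, 13, 14, 24, 28, 33, 45, 55]
Sum[0..6] = prefix[7] - prefix[0] = 45 - 0 = 45


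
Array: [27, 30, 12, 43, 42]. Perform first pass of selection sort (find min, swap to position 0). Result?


After one pass: [12, 30, 27, 43, 42]


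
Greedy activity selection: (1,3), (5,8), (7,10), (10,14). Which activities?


Greedy: pick earliest-ending, then skip overlaps.
Selected (3 activities): [(1, 3), (5, 8), (10, 14)]


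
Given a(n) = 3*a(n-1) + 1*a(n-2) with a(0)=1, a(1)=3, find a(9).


Build bottom-up:
...a(7)=3927, a(8)=12970, a(9)=3*12970+1*3927=42837


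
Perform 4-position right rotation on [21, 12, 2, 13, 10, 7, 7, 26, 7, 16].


Right rotate by 4: [7, 26, 7, 16, 21, 12, 2, 13, 10, 7]


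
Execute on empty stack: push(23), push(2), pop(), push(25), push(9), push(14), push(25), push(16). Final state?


push(23) -> [23]
push(2) -> [23, 2]
pop() returns 2 -> [23]
push(25) -> [23, 25]
push(9) -> [23, 25, 9]
push(14) -> [23, 25, 9, 14]
push(25) -> [23, 25, 9, 14, 25]
push(16) -> [23, 25, 9, 14, 25, 16]
Final stack (bottom to top): [23, 25, 9, 14, 25, 16]


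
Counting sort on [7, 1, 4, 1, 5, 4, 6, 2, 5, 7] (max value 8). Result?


Count array: [0, 2, 1, 0, 2, 2, 1, 2, 0]
Reconstruct: [1, 1, 2, 4, 4, 5, 5, 6, 7, 7]


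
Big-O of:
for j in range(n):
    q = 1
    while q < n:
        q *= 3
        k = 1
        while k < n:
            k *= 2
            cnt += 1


Per nesting level: O(n) * O(log n) * O(log n) = O(n (log n)^2)
Complexity: O(n (log n)^2)


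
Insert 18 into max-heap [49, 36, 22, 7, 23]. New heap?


Append 18: [49, 36, 22, 7, 23, 18]
Bubble up: no swaps needed
Result: [49, 36, 22, 7, 23, 18]


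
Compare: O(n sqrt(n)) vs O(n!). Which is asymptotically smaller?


n^1.5 grows slower than factorial
O(n sqrt(n)) is asymptotically smaller; O(n!) grows faster


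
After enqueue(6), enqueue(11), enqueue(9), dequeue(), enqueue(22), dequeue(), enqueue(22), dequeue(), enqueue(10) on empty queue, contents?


enqueue(6) -> [6]
enqueue(11) -> [6, 11]
enqueue(9) -> [6, 11, 9]
dequeue() returns 6 -> [11, 9]
enqueue(22) -> [11, 9, 22]
dequeue() returns 11 -> [9, 22]
enqueue(22) -> [9, 22, 22]
dequeue() returns 9 -> [22, 22]
enqueue(10) -> [22, 22, 10]
Final queue (front to back): [22, 22, 10]


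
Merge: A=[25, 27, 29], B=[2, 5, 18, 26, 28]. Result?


Compare heads, take smaller each step.
Merged: [2, 5, 18, 25, 26, 27, 28, 29]


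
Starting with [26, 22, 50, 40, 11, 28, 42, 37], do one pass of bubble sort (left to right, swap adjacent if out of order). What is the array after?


After one pass: [22, 26, 40, 11, 28, 42, 37, 50]


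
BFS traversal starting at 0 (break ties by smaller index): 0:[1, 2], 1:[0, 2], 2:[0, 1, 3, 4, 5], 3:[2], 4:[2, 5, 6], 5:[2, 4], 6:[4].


BFS queue: start with [0]
Visit order: [0, 1, 2, 3, 4, 5, 6]


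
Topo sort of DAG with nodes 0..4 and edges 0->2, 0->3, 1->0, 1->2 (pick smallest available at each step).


Kahn's algorithm, process smallest node first
Order: [1, 0, 2, 3, 4]


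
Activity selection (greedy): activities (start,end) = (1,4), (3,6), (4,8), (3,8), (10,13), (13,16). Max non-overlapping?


Greedy: pick earliest-ending, then skip overlaps.
Selected (4 activities): [(1, 4), (4, 8), (10, 13), (13, 16)]


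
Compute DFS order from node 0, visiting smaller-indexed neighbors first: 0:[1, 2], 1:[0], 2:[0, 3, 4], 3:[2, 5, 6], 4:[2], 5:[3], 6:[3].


DFS stack-based: start with [0]
Visit order: [0, 1, 2, 3, 5, 6, 4]


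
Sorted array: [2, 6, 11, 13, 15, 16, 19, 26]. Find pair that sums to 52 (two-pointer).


Two pointers: lo=0, hi=7
No pair sums to 52


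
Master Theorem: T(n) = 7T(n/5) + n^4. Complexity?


a=7, b=5, c=4. log_5(7)=1.209 < c=4. Case 3: O(n^c) = O(n^4)
Complexity: O(n^4)


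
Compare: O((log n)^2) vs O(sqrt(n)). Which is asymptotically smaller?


polylogarithmic grows slower than sublinear
O((log n)^2) is asymptotically smaller; O(sqrt(n)) grows faster


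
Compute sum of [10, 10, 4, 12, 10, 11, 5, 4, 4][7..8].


Prefix sums: [0, 10, 20, 24, 36, 46, 57, 62, 66, 70]
Sum[7..8] = prefix[9] - prefix[7] = 70 - 62 = 8


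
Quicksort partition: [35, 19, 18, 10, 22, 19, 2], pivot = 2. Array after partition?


Elements <= 2 go left of pivot.
Result: [2, 19, 18, 10, 22, 19, 35], pivot at index 0


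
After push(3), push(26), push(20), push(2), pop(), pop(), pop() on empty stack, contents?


push(3) -> [3]
push(26) -> [3, 26]
push(20) -> [3, 26, 20]
push(2) -> [3, 26, 20, 2]
pop() returns 2 -> [3, 26, 20]
pop() returns 20 -> [3, 26]
pop() returns 26 -> [3]
Final stack (bottom to top): [3]


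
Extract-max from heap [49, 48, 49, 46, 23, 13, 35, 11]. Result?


Max = 49
Replace root with last, heapify down
Resulting heap: [49, 48, 35, 46, 23, 13, 11]


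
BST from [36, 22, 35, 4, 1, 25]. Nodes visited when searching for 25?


BST root = 36
Search for 25: compare at each node
Path: [36, 22, 35, 25]


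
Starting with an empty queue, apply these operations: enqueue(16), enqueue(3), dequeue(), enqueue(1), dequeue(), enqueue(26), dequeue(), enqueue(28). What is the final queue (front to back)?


enqueue(16) -> [16]
enqueue(3) -> [16, 3]
dequeue() returns 16 -> [3]
enqueue(1) -> [3, 1]
dequeue() returns 3 -> [1]
enqueue(26) -> [1, 26]
dequeue() returns 1 -> [26]
enqueue(28) -> [26, 28]
Final queue (front to back): [26, 28]


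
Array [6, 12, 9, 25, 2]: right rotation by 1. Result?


Right rotate by 1: [2, 6, 12, 9, 25]


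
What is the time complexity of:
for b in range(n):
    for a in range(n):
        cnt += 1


Per nesting level: O(n) * O(n) = O(n^2)
Complexity: O(n^2)


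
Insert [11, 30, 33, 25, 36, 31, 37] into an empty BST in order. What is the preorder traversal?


Root = 11; build tree by BST insertion.
Preorder traversal: [11, 30, 25, 33, 31, 36, 37]


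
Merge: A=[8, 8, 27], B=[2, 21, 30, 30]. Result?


Compare heads, take smaller each step.
Merged: [2, 8, 8, 21, 27, 30, 30]


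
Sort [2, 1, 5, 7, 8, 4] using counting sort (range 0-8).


Count array: [0, 1, 1, 0, 1, 1, 0, 1, 1]
Reconstruct: [1, 2, 4, 5, 7, 8]


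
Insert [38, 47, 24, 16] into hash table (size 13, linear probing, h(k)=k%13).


Insertions: 38->slot 12; 47->slot 8; 24->slot 11; 16->slot 3
Table: [None, None, None, 16, None, None, None, None, 47, None, None, 24, 38]


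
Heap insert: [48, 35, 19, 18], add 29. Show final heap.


Append 29: [48, 35, 19, 18, 29]
Bubble up: no swaps needed
Result: [48, 35, 19, 18, 29]


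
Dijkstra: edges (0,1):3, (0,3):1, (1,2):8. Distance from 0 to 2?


Dijkstra from 0:
Distances: {0: 0, 1: 3, 2: 11, 3: 1}
Shortest distance to 2 = 11, path = [0, 1, 2]


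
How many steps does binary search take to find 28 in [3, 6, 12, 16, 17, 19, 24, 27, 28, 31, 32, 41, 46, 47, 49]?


Search for 28:
[0,14] mid=7 arr[7]=27
[8,14] mid=11 arr[11]=41
[8,10] mid=9 arr[9]=31
[8,8] mid=8 arr[8]=28
Total: 4 comparisons


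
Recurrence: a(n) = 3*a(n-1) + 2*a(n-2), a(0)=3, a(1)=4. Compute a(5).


Build bottom-up:
...a(3)=62, a(4)=222, a(5)=3*222+2*62=790


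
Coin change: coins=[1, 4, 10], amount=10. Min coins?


dp[0]=0; dp[i]=1+min(dp[i-c] for c in coins)
...dp[5]=2, dp[6]=3, dp[7]=4, dp[8]=2, dp[9]=3, dp[10]=1
Minimum coins for 10 = 1


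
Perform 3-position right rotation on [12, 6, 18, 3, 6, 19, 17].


Right rotate by 3: [6, 19, 17, 12, 6, 18, 3]


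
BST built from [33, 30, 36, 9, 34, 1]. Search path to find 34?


BST root = 33
Search for 34: compare at each node
Path: [33, 36, 34]


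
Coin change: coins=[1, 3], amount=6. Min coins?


dp[0]=0; dp[i]=1+min(dp[i-c] for c in coins)
...dp[1]=1, dp[2]=2, dp[3]=1, dp[4]=2, dp[5]=3, dp[6]=2
Minimum coins for 6 = 2


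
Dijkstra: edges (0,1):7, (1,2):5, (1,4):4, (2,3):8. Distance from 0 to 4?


Dijkstra from 0:
Distances: {0: 0, 1: 7, 2: 12, 3: 20, 4: 11}
Shortest distance to 4 = 11, path = [0, 1, 4]


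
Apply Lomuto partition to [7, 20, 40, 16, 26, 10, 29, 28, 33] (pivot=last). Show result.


Elements <= 33 go left of pivot.
Result: [7, 20, 16, 26, 10, 29, 28, 33, 40], pivot at index 7


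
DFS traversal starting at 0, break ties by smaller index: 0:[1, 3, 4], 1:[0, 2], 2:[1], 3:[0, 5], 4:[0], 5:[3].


DFS stack-based: start with [0]
Visit order: [0, 1, 2, 3, 5, 4]


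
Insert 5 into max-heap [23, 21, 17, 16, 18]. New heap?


Append 5: [23, 21, 17, 16, 18, 5]
Bubble up: no swaps needed
Result: [23, 21, 17, 16, 18, 5]


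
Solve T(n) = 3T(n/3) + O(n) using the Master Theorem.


a=3, b=3, c=1. log_3(3)=1 = c=1. Case 2: O(n^c log n) = O(n log n)
Complexity: O(n log n)


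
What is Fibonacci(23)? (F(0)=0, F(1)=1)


F(n)=F(n-1)+F(n-2)
...F(21)=10946, F(22)=17711, F(23)=28657


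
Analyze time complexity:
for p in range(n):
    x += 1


Per nesting level: O(n) = O(n)
Complexity: O(n)


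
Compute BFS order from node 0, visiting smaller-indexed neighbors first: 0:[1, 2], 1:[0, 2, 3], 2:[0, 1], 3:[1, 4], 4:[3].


BFS queue: start with [0]
Visit order: [0, 1, 2, 3, 4]


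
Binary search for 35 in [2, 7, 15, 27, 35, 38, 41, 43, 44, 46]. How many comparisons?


Search for 35:
[0,9] mid=4 arr[4]=35
Total: 1 comparisons


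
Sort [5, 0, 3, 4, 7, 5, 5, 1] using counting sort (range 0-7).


Count array: [1, 1, 0, 1, 1, 3, 0, 1]
Reconstruct: [0, 1, 3, 4, 5, 5, 5, 7]


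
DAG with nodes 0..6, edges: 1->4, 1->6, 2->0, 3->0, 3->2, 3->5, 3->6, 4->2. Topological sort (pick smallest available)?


Kahn's algorithm, process smallest node first
Order: [1, 3, 4, 2, 0, 5, 6]


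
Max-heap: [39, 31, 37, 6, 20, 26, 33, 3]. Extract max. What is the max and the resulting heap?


Max = 39
Replace root with last, heapify down
Resulting heap: [37, 31, 33, 6, 20, 26, 3]


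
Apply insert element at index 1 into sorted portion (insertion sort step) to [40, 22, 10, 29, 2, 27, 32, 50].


After one pass: [22, 40, 10, 29, 2, 27, 32, 50]


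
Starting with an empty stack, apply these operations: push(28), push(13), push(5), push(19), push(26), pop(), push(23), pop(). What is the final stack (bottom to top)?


push(28) -> [28]
push(13) -> [28, 13]
push(5) -> [28, 13, 5]
push(19) -> [28, 13, 5, 19]
push(26) -> [28, 13, 5, 19, 26]
pop() returns 26 -> [28, 13, 5, 19]
push(23) -> [28, 13, 5, 19, 23]
pop() returns 23 -> [28, 13, 5, 19]
Final stack (bottom to top): [28, 13, 5, 19]


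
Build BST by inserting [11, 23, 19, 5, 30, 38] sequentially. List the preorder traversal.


Root = 11; build tree by BST insertion.
Preorder traversal: [11, 5, 23, 19, 30, 38]


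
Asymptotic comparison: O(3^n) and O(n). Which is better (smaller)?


linear grows slower than exponential (base 3)
O(n) is asymptotically smaller; O(3^n) grows faster


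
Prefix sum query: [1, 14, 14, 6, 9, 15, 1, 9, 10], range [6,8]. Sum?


Prefix sums: [0, 1, 15, 29, 35, 44, 59, 60, 69, 79]
Sum[6..8] = prefix[9] - prefix[6] = 79 - 59 = 20


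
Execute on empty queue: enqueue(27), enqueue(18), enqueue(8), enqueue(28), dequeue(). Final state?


enqueue(27) -> [27]
enqueue(18) -> [27, 18]
enqueue(8) -> [27, 18, 8]
enqueue(28) -> [27, 18, 8, 28]
dequeue() returns 27 -> [18, 8, 28]
Final queue (front to back): [18, 8, 28]


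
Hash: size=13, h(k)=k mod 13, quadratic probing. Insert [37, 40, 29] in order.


Insertions: 37->slot 11; 40->slot 1; 29->slot 3
Table: [None, 40, None, 29, None, None, None, None, None, None, None, 37, None]


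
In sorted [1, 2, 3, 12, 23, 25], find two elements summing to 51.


Two pointers: lo=0, hi=5
No pair sums to 51


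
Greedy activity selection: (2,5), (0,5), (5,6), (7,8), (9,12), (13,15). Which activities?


Greedy: pick earliest-ending, then skip overlaps.
Selected (5 activities): [(2, 5), (5, 6), (7, 8), (9, 12), (13, 15)]


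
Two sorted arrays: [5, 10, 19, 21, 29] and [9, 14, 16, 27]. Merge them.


Compare heads, take smaller each step.
Merged: [5, 9, 10, 14, 16, 19, 21, 27, 29]


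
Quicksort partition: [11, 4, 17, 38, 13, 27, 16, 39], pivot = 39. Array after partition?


Elements <= 39 go left of pivot.
Result: [11, 4, 17, 38, 13, 27, 16, 39], pivot at index 7


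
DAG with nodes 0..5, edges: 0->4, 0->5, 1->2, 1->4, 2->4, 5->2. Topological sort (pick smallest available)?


Kahn's algorithm, process smallest node first
Order: [0, 1, 3, 5, 2, 4]


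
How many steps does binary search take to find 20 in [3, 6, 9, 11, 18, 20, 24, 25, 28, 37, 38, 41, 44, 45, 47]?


Search for 20:
[0,14] mid=7 arr[7]=25
[0,6] mid=3 arr[3]=11
[4,6] mid=5 arr[5]=20
Total: 3 comparisons


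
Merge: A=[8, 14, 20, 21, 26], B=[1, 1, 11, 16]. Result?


Compare heads, take smaller each step.
Merged: [1, 1, 8, 11, 14, 16, 20, 21, 26]


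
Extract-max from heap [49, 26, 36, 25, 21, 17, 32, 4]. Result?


Max = 49
Replace root with last, heapify down
Resulting heap: [36, 26, 32, 25, 21, 17, 4]


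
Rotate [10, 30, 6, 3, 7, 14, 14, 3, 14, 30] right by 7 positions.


Right rotate by 7: [3, 7, 14, 14, 3, 14, 30, 10, 30, 6]


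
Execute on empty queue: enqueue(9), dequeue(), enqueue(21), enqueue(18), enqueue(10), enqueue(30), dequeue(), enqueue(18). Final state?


enqueue(9) -> [9]
dequeue() returns 9 -> []
enqueue(21) -> [21]
enqueue(18) -> [21, 18]
enqueue(10) -> [21, 18, 10]
enqueue(30) -> [21, 18, 10, 30]
dequeue() returns 21 -> [18, 10, 30]
enqueue(18) -> [18, 10, 30, 18]
Final queue (front to back): [18, 10, 30, 18]


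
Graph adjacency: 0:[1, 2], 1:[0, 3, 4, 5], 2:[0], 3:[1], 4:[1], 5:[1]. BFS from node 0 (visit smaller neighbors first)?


BFS queue: start with [0]
Visit order: [0, 1, 2, 3, 4, 5]


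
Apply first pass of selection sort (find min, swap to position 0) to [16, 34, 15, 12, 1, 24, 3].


After one pass: [1, 34, 15, 12, 16, 24, 3]


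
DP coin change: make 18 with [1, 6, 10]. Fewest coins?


dp[0]=0; dp[i]=1+min(dp[i-c] for c in coins)
...dp[13]=3, dp[14]=4, dp[15]=5, dp[16]=2, dp[17]=3, dp[18]=3
Minimum coins for 18 = 3


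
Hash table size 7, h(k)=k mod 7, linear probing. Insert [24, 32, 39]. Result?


Insertions: 24->slot 3; 32->slot 4; 39->slot 5
Table: [None, None, None, 24, 32, 39, None]


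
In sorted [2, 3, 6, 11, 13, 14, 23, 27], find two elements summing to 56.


Two pointers: lo=0, hi=7
No pair sums to 56


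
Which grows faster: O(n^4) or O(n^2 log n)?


n^2 log n grows slower than quartic
O(n^2 log n) is asymptotically smaller; O(n^4) grows faster


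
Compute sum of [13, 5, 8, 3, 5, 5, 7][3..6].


Prefix sums: [0, 13, 18, 26, 29, 34, 39, 46]
Sum[3..6] = prefix[7] - prefix[3] = 46 - 26 = 20


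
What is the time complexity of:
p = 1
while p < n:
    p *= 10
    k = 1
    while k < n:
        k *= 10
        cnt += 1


Per nesting level: O(log n) * O(log n) = O((log n)^2)
Complexity: O((log n)^2)


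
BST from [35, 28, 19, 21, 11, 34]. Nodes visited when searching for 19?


BST root = 35
Search for 19: compare at each node
Path: [35, 28, 19]


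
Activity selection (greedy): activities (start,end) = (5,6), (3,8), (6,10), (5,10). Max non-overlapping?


Greedy: pick earliest-ending, then skip overlaps.
Selected (2 activities): [(5, 6), (6, 10)]


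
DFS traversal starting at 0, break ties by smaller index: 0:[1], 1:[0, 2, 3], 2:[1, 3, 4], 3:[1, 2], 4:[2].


DFS stack-based: start with [0]
Visit order: [0, 1, 2, 3, 4]


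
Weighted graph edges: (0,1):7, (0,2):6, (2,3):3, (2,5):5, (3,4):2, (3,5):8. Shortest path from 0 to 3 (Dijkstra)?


Dijkstra from 0:
Distances: {0: 0, 1: 7, 2: 6, 3: 9, 4: 11, 5: 11}
Shortest distance to 3 = 9, path = [0, 2, 3]


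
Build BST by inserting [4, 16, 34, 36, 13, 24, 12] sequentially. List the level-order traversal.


Root = 4; build tree by BST insertion.
Level-Order traversal: [4, 16, 13, 34, 12, 24, 36]


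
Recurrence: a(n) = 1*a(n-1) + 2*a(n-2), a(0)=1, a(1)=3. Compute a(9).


Build bottom-up:
...a(7)=171, a(8)=341, a(9)=1*341+2*171=683


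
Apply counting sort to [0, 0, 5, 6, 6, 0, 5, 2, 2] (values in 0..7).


Count array: [3, 0, 2, 0, 0, 2, 2, 0]
Reconstruct: [0, 0, 0, 2, 2, 5, 5, 6, 6]


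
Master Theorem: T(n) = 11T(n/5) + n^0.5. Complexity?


a=11, b=5, c=0.5. log_5(11)=1.490 > c=0.5. Case 1: O(n^log_b(a)) = O(n^1.490)
Complexity: O(n^1.490)


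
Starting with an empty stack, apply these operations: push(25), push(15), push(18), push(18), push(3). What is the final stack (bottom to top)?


push(25) -> [25]
push(15) -> [25, 15]
push(18) -> [25, 15, 18]
push(18) -> [25, 15, 18, 18]
push(3) -> [25, 15, 18, 18, 3]
Final stack (bottom to top): [25, 15, 18, 18, 3]


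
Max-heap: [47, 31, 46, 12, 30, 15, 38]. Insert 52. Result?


Append 52: [47, 31, 46, 12, 30, 15, 38, 52]
Bubble up: swap idx 7(52) with idx 3(12); swap idx 3(52) with idx 1(31); swap idx 1(52) with idx 0(47)
Result: [52, 47, 46, 31, 30, 15, 38, 12]


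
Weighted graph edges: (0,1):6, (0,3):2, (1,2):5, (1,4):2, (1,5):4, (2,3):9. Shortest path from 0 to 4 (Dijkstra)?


Dijkstra from 0:
Distances: {0: 0, 1: 6, 2: 11, 3: 2, 4: 8, 5: 10}
Shortest distance to 4 = 8, path = [0, 1, 4]


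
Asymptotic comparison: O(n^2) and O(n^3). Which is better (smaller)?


quadratic grows slower than cubic
O(n^2) is asymptotically smaller; O(n^3) grows faster


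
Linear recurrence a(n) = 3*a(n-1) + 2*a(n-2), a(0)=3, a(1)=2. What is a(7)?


Build bottom-up:
...a(5)=512, a(6)=1824, a(7)=3*1824+2*512=6496


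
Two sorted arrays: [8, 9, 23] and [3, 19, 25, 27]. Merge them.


Compare heads, take smaller each step.
Merged: [3, 8, 9, 19, 23, 25, 27]


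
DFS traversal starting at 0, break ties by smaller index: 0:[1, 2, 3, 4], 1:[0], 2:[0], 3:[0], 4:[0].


DFS stack-based: start with [0]
Visit order: [0, 1, 2, 3, 4]


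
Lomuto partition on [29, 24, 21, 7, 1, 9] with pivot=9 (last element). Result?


Elements <= 9 go left of pivot.
Result: [7, 1, 9, 29, 24, 21], pivot at index 2


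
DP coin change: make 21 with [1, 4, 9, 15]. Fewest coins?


dp[0]=0; dp[i]=1+min(dp[i-c] for c in coins)
...dp[16]=2, dp[17]=3, dp[18]=2, dp[19]=2, dp[20]=3, dp[21]=4
Minimum coins for 21 = 4


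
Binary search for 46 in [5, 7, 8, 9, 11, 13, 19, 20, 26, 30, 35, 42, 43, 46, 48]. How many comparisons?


Search for 46:
[0,14] mid=7 arr[7]=20
[8,14] mid=11 arr[11]=42
[12,14] mid=13 arr[13]=46
Total: 3 comparisons


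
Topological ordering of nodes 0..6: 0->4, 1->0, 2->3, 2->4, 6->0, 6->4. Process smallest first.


Kahn's algorithm, process smallest node first
Order: [1, 2, 3, 5, 6, 0, 4]


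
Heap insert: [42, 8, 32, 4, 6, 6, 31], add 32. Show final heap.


Append 32: [42, 8, 32, 4, 6, 6, 31, 32]
Bubble up: swap idx 7(32) with idx 3(4); swap idx 3(32) with idx 1(8)
Result: [42, 32, 32, 8, 6, 6, 31, 4]


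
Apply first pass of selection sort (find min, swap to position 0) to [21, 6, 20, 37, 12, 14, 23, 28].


After one pass: [6, 21, 20, 37, 12, 14, 23, 28]


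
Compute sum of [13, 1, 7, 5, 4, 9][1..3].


Prefix sums: [0, 13, 14, 21, 26, 30, 39]
Sum[1..3] = prefix[4] - prefix[1] = 26 - 13 = 13


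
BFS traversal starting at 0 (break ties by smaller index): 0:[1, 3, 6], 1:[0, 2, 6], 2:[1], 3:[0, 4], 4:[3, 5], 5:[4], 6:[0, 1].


BFS queue: start with [0]
Visit order: [0, 1, 3, 6, 2, 4, 5]


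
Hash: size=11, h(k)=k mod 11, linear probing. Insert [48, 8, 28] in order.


Insertions: 48->slot 4; 8->slot 8; 28->slot 6
Table: [None, None, None, None, 48, None, 28, None, 8, None, None]


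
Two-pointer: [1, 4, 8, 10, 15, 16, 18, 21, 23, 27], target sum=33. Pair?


Two pointers: lo=0, hi=9
Found pair: (10, 23) summing to 33


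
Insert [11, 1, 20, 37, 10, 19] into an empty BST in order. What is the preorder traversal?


Root = 11; build tree by BST insertion.
Preorder traversal: [11, 1, 10, 20, 19, 37]


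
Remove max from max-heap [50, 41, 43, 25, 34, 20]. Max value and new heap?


Max = 50
Replace root with last, heapify down
Resulting heap: [43, 41, 20, 25, 34]


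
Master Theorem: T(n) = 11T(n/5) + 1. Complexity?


a=11, b=5, c=0. log_5(11)=1.490 > c=0. Case 1: O(n^log_b(a)) = O(n^1.490)
Complexity: O(n^1.490)


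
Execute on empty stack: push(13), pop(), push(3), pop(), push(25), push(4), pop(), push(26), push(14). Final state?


push(13) -> [13]
pop() returns 13 -> []
push(3) -> [3]
pop() returns 3 -> []
push(25) -> [25]
push(4) -> [25, 4]
pop() returns 4 -> [25]
push(26) -> [25, 26]
push(14) -> [25, 26, 14]
Final stack (bottom to top): [25, 26, 14]


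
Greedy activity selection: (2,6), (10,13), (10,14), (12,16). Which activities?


Greedy: pick earliest-ending, then skip overlaps.
Selected (2 activities): [(2, 6), (10, 13)]


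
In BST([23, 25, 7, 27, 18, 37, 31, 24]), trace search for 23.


BST root = 23
Search for 23: compare at each node
Path: [23]


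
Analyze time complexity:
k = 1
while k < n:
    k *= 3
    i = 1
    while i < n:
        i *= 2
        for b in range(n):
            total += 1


Per nesting level: O(log n) * O(log n) * O(n) = O(n (log n)^2)
Complexity: O(n (log n)^2)


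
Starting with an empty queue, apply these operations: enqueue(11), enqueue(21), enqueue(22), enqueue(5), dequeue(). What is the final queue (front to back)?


enqueue(11) -> [11]
enqueue(21) -> [11, 21]
enqueue(22) -> [11, 21, 22]
enqueue(5) -> [11, 21, 22, 5]
dequeue() returns 11 -> [21, 22, 5]
Final queue (front to back): [21, 22, 5]


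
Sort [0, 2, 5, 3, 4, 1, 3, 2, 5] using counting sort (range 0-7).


Count array: [1, 1, 2, 2, 1, 2, 0, 0]
Reconstruct: [0, 1, 2, 2, 3, 3, 4, 5, 5]


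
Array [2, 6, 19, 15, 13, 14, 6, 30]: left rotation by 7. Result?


Left rotate by 7: [30, 2, 6, 19, 15, 13, 14, 6]


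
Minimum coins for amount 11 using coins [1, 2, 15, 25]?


dp[0]=0; dp[i]=1+min(dp[i-c] for c in coins)
...dp[6]=3, dp[7]=4, dp[8]=4, dp[9]=5, dp[10]=5, dp[11]=6
Minimum coins for 11 = 6


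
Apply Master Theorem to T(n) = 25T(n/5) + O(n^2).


a=25, b=5, c=2. log_5(25)=2 = c=2. Case 2: O(n^c log n) = O(n^2 log n)
Complexity: O(n^2 log n)


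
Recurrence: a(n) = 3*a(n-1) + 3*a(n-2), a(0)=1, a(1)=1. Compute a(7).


Build bottom-up:
...a(5)=306, a(6)=1161, a(7)=3*1161+3*306=4401


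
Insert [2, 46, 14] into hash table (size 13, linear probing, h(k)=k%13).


Insertions: 2->slot 2; 46->slot 7; 14->slot 1
Table: [None, 14, 2, None, None, None, None, 46, None, None, None, None, None]


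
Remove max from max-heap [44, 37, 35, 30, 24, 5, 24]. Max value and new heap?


Max = 44
Replace root with last, heapify down
Resulting heap: [37, 30, 35, 24, 24, 5]


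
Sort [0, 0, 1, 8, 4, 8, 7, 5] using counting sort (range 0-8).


Count array: [2, 1, 0, 0, 1, 1, 0, 1, 2]
Reconstruct: [0, 0, 1, 4, 5, 7, 8, 8]


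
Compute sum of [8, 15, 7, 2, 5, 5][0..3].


Prefix sums: [0, 8, 23, 30, 32, 37, 42]
Sum[0..3] = prefix[4] - prefix[0] = 32 - 0 = 32


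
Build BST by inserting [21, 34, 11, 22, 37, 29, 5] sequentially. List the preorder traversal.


Root = 21; build tree by BST insertion.
Preorder traversal: [21, 11, 5, 34, 22, 29, 37]


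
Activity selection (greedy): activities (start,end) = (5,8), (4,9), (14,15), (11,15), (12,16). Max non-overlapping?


Greedy: pick earliest-ending, then skip overlaps.
Selected (2 activities): [(5, 8), (14, 15)]


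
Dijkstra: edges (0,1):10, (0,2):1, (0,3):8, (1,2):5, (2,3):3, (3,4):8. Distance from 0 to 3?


Dijkstra from 0:
Distances: {0: 0, 1: 6, 2: 1, 3: 4, 4: 12}
Shortest distance to 3 = 4, path = [0, 2, 3]


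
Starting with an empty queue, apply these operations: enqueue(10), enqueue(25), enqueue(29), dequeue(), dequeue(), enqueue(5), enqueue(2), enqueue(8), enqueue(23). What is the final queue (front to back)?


enqueue(10) -> [10]
enqueue(25) -> [10, 25]
enqueue(29) -> [10, 25, 29]
dequeue() returns 10 -> [25, 29]
dequeue() returns 25 -> [29]
enqueue(5) -> [29, 5]
enqueue(2) -> [29, 5, 2]
enqueue(8) -> [29, 5, 2, 8]
enqueue(23) -> [29, 5, 2, 8, 23]
Final queue (front to back): [29, 5, 2, 8, 23]


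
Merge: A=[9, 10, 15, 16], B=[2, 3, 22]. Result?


Compare heads, take smaller each step.
Merged: [2, 3, 9, 10, 15, 16, 22]


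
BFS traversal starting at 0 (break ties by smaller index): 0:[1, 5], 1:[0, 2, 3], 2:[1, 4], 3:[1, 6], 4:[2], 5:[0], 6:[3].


BFS queue: start with [0]
Visit order: [0, 1, 5, 2, 3, 4, 6]


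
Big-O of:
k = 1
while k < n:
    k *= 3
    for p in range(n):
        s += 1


Per nesting level: O(log n) * O(n) = O(n log n)
Complexity: O(n log n)


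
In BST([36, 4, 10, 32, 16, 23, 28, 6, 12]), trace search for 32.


BST root = 36
Search for 32: compare at each node
Path: [36, 4, 10, 32]


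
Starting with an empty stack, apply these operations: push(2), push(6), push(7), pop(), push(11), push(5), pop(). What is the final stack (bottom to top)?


push(2) -> [2]
push(6) -> [2, 6]
push(7) -> [2, 6, 7]
pop() returns 7 -> [2, 6]
push(11) -> [2, 6, 11]
push(5) -> [2, 6, 11, 5]
pop() returns 5 -> [2, 6, 11]
Final stack (bottom to top): [2, 6, 11]


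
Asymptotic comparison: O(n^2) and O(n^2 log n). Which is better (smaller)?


quadratic grows slower than n^2 log n
O(n^2) is asymptotically smaller; O(n^2 log n) grows faster


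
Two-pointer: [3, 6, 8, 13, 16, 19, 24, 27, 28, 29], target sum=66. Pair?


Two pointers: lo=0, hi=9
No pair sums to 66


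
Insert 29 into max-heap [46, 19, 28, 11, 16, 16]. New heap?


Append 29: [46, 19, 28, 11, 16, 16, 29]
Bubble up: swap idx 6(29) with idx 2(28)
Result: [46, 19, 29, 11, 16, 16, 28]


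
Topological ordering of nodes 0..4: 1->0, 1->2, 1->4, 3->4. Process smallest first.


Kahn's algorithm, process smallest node first
Order: [1, 0, 2, 3, 4]


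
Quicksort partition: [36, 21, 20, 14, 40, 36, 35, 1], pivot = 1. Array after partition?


Elements <= 1 go left of pivot.
Result: [1, 21, 20, 14, 40, 36, 35, 36], pivot at index 0


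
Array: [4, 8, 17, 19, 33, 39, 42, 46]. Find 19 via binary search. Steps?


Search for 19:
[0,7] mid=3 arr[3]=19
Total: 1 comparisons


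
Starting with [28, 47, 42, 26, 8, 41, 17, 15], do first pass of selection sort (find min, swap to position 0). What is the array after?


After one pass: [8, 47, 42, 26, 28, 41, 17, 15]


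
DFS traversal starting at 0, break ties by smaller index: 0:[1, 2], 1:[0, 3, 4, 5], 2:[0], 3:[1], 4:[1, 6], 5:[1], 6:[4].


DFS stack-based: start with [0]
Visit order: [0, 1, 3, 4, 6, 5, 2]


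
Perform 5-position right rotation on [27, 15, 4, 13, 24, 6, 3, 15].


Right rotate by 5: [13, 24, 6, 3, 15, 27, 15, 4]


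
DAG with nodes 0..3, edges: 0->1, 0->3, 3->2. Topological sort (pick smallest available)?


Kahn's algorithm, process smallest node first
Order: [0, 1, 3, 2]


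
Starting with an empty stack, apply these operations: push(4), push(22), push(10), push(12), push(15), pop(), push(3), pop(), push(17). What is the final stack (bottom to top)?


push(4) -> [4]
push(22) -> [4, 22]
push(10) -> [4, 22, 10]
push(12) -> [4, 22, 10, 12]
push(15) -> [4, 22, 10, 12, 15]
pop() returns 15 -> [4, 22, 10, 12]
push(3) -> [4, 22, 10, 12, 3]
pop() returns 3 -> [4, 22, 10, 12]
push(17) -> [4, 22, 10, 12, 17]
Final stack (bottom to top): [4, 22, 10, 12, 17]


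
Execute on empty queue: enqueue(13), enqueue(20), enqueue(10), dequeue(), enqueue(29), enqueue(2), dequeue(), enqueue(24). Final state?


enqueue(13) -> [13]
enqueue(20) -> [13, 20]
enqueue(10) -> [13, 20, 10]
dequeue() returns 13 -> [20, 10]
enqueue(29) -> [20, 10, 29]
enqueue(2) -> [20, 10, 29, 2]
dequeue() returns 20 -> [10, 29, 2]
enqueue(24) -> [10, 29, 2, 24]
Final queue (front to back): [10, 29, 2, 24]


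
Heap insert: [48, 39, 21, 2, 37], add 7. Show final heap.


Append 7: [48, 39, 21, 2, 37, 7]
Bubble up: no swaps needed
Result: [48, 39, 21, 2, 37, 7]


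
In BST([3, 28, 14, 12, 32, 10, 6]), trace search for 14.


BST root = 3
Search for 14: compare at each node
Path: [3, 28, 14]


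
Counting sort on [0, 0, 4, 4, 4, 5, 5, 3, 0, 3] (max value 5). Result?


Count array: [3, 0, 0, 2, 3, 2]
Reconstruct: [0, 0, 0, 3, 3, 4, 4, 4, 5, 5]


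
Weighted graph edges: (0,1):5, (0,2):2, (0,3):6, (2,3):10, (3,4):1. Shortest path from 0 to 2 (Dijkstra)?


Dijkstra from 0:
Distances: {0: 0, 1: 5, 2: 2, 3: 6, 4: 7}
Shortest distance to 2 = 2, path = [0, 2]


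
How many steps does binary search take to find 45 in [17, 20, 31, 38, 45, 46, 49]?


Search for 45:
[0,6] mid=3 arr[3]=38
[4,6] mid=5 arr[5]=46
[4,4] mid=4 arr[4]=45
Total: 3 comparisons


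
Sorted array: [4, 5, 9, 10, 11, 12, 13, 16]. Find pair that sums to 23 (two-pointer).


Two pointers: lo=0, hi=7
Found pair: (10, 13) summing to 23


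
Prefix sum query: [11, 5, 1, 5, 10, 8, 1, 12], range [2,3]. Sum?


Prefix sums: [0, 11, 16, 17, 22, 32, 40, 41, 53]
Sum[2..3] = prefix[4] - prefix[2] = 22 - 16 = 6


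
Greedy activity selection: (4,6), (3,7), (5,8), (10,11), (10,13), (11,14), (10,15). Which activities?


Greedy: pick earliest-ending, then skip overlaps.
Selected (3 activities): [(4, 6), (10, 11), (11, 14)]


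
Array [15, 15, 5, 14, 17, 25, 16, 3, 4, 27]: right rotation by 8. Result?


Right rotate by 8: [5, 14, 17, 25, 16, 3, 4, 27, 15, 15]


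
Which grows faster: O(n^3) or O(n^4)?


cubic grows slower than quartic
O(n^3) is asymptotically smaller; O(n^4) grows faster


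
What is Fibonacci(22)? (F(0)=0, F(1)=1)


F(n)=F(n-1)+F(n-2)
...F(20)=6765, F(21)=10946, F(22)=17711


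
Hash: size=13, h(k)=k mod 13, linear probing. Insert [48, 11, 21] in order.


Insertions: 48->slot 9; 11->slot 11; 21->slot 8
Table: [None, None, None, None, None, None, None, None, 21, 48, None, 11, None]


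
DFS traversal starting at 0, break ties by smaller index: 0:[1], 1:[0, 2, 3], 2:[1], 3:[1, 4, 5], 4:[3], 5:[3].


DFS stack-based: start with [0]
Visit order: [0, 1, 2, 3, 4, 5]


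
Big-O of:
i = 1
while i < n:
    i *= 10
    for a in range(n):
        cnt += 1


Per nesting level: O(log n) * O(n) = O(n log n)
Complexity: O(n log n)


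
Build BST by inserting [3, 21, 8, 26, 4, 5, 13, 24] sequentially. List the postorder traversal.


Root = 3; build tree by BST insertion.
Postorder traversal: [5, 4, 13, 8, 24, 26, 21, 3]


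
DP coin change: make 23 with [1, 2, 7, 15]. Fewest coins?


dp[0]=0; dp[i]=1+min(dp[i-c] for c in coins)
...dp[18]=3, dp[19]=3, dp[20]=4, dp[21]=3, dp[22]=2, dp[23]=3
Minimum coins for 23 = 3


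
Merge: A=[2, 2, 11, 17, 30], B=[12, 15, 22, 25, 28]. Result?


Compare heads, take smaller each step.
Merged: [2, 2, 11, 12, 15, 17, 22, 25, 28, 30]


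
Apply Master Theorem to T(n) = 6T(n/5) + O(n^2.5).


a=6, b=5, c=2.5. log_5(6)=1.113 < c=2.5. Case 3: O(n^c) = O(n^2.500)
Complexity: O(n^2.500)


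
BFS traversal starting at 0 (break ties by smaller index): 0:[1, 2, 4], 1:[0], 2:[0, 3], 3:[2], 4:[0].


BFS queue: start with [0]
Visit order: [0, 1, 2, 4, 3]


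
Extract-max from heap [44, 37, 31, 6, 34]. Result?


Max = 44
Replace root with last, heapify down
Resulting heap: [37, 34, 31, 6]


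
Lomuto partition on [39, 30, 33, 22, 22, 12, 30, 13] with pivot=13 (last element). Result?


Elements <= 13 go left of pivot.
Result: [12, 13, 33, 22, 22, 39, 30, 30], pivot at index 1


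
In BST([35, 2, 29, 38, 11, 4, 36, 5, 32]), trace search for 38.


BST root = 35
Search for 38: compare at each node
Path: [35, 38]


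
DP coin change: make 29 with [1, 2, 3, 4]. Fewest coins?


dp[0]=0; dp[i]=1+min(dp[i-c] for c in coins)
...dp[24]=6, dp[25]=7, dp[26]=7, dp[27]=7, dp[28]=7, dp[29]=8
Minimum coins for 29 = 8


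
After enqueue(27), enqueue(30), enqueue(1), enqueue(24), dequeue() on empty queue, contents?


enqueue(27) -> [27]
enqueue(30) -> [27, 30]
enqueue(1) -> [27, 30, 1]
enqueue(24) -> [27, 30, 1, 24]
dequeue() returns 27 -> [30, 1, 24]
Final queue (front to back): [30, 1, 24]


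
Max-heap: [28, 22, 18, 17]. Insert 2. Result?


Append 2: [28, 22, 18, 17, 2]
Bubble up: no swaps needed
Result: [28, 22, 18, 17, 2]


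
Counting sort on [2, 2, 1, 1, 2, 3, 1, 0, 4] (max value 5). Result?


Count array: [1, 3, 3, 1, 1, 0]
Reconstruct: [0, 1, 1, 1, 2, 2, 2, 3, 4]


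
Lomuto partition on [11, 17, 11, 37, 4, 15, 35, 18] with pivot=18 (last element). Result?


Elements <= 18 go left of pivot.
Result: [11, 17, 11, 4, 15, 18, 35, 37], pivot at index 5


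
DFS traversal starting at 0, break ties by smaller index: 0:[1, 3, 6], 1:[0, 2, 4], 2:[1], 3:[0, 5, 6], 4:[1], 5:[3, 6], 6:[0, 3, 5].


DFS stack-based: start with [0]
Visit order: [0, 1, 2, 4, 3, 5, 6]


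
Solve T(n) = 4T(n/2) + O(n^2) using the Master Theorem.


a=4, b=2, c=2. log_2(4)=2 = c=2. Case 2: O(n^c log n) = O(n^2 log n)
Complexity: O(n^2 log n)


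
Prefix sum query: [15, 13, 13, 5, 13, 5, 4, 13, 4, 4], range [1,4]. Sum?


Prefix sums: [0, 15, 28, 41, 46, 59, 64, 68, 81, 85, 89]
Sum[1..4] = prefix[5] - prefix[1] = 59 - 15 = 44


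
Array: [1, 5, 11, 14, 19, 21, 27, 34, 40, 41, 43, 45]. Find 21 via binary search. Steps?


Search for 21:
[0,11] mid=5 arr[5]=21
Total: 1 comparisons


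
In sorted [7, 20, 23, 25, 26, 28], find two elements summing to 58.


Two pointers: lo=0, hi=5
No pair sums to 58


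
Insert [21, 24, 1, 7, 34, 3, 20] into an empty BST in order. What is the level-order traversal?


Root = 21; build tree by BST insertion.
Level-Order traversal: [21, 1, 24, 7, 34, 3, 20]


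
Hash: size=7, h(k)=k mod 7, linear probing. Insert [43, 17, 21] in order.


Insertions: 43->slot 1; 17->slot 3; 21->slot 0
Table: [21, 43, None, 17, None, None, None]


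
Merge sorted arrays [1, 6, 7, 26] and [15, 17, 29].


Compare heads, take smaller each step.
Merged: [1, 6, 7, 15, 17, 26, 29]


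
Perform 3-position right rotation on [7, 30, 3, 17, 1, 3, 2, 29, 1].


Right rotate by 3: [2, 29, 1, 7, 30, 3, 17, 1, 3]


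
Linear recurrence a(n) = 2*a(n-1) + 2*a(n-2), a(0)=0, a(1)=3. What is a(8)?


Build bottom-up:
...a(6)=360, a(7)=984, a(8)=2*984+2*360=2688


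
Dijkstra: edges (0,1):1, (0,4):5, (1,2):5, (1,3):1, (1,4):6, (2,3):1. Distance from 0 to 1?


Dijkstra from 0:
Distances: {0: 0, 1: 1, 2: 3, 3: 2, 4: 5}
Shortest distance to 1 = 1, path = [0, 1]


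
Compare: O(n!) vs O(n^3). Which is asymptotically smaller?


cubic grows slower than factorial
O(n^3) is asymptotically smaller; O(n!) grows faster


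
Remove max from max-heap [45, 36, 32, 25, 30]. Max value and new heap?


Max = 45
Replace root with last, heapify down
Resulting heap: [36, 30, 32, 25]


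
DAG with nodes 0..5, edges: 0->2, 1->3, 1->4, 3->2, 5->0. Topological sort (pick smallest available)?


Kahn's algorithm, process smallest node first
Order: [1, 3, 4, 5, 0, 2]


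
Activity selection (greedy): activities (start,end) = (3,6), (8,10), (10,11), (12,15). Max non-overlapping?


Greedy: pick earliest-ending, then skip overlaps.
Selected (4 activities): [(3, 6), (8, 10), (10, 11), (12, 15)]


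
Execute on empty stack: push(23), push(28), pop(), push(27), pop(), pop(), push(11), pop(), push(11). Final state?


push(23) -> [23]
push(28) -> [23, 28]
pop() returns 28 -> [23]
push(27) -> [23, 27]
pop() returns 27 -> [23]
pop() returns 23 -> []
push(11) -> [11]
pop() returns 11 -> []
push(11) -> [11]
Final stack (bottom to top): [11]


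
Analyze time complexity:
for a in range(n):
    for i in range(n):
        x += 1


Per nesting level: O(n) * O(n) = O(n^2)
Complexity: O(n^2)


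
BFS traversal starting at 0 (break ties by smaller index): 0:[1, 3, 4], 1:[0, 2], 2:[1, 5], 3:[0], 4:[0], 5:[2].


BFS queue: start with [0]
Visit order: [0, 1, 3, 4, 2, 5]


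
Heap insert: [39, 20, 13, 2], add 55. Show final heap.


Append 55: [39, 20, 13, 2, 55]
Bubble up: swap idx 4(55) with idx 1(20); swap idx 1(55) with idx 0(39)
Result: [55, 39, 13, 2, 20]


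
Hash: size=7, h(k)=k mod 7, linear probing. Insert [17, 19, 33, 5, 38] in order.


Insertions: 17->slot 3; 19->slot 5; 33->slot 6; 5->slot 0; 38->slot 4
Table: [5, None, None, 17, 38, 19, 33]


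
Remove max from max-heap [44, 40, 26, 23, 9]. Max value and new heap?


Max = 44
Replace root with last, heapify down
Resulting heap: [40, 23, 26, 9]


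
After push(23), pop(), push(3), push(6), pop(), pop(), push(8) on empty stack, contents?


push(23) -> [23]
pop() returns 23 -> []
push(3) -> [3]
push(6) -> [3, 6]
pop() returns 6 -> [3]
pop() returns 3 -> []
push(8) -> [8]
Final stack (bottom to top): [8]
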